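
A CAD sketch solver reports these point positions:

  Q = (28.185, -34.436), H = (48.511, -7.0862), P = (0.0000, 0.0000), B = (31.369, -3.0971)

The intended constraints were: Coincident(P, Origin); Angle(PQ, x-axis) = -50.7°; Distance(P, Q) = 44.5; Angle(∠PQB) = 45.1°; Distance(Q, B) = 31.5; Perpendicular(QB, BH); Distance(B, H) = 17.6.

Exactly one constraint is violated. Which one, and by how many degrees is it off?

Perpendicular(QB, BH) — off by 7.30°.

P = (0.00, 0.00) ✓; PQ at -50.70° ✓; |PQ| = 44.50 ✓; ∠PQB = 45.10° ✓; |QB| = 31.50 ✓; ∠(QB, BH) = 97.30° ✗; |BH| = 17.60 ✓.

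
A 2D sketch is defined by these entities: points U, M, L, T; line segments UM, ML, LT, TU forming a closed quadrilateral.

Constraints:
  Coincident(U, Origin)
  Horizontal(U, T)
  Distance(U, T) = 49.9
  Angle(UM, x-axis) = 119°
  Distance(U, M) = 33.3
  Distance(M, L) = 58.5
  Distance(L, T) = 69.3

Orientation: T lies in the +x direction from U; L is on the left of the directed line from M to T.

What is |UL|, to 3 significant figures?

72.3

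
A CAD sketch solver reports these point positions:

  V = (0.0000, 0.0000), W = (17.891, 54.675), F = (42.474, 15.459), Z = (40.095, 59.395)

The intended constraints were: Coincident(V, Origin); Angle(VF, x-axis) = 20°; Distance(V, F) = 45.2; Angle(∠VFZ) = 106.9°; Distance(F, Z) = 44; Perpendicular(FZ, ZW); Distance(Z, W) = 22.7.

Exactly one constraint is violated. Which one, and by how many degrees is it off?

Perpendicular(FZ, ZW) — off by 8.90°.

V = (0.00, 0.00) ✓; VF at 20.00° ✓; |VF| = 45.20 ✓; ∠VFZ = 106.9° ✓; |FZ| = 44.00 ✓; ∠(FZ, ZW) = 98.90° ✗; |ZW| = 22.70 ✓.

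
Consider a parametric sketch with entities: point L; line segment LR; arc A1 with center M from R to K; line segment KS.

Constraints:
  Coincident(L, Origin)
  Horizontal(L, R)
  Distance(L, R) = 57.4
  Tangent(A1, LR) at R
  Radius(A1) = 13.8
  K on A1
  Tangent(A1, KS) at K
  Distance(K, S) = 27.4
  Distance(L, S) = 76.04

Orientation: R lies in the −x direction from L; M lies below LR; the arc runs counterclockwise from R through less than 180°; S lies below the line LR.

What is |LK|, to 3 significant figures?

72.8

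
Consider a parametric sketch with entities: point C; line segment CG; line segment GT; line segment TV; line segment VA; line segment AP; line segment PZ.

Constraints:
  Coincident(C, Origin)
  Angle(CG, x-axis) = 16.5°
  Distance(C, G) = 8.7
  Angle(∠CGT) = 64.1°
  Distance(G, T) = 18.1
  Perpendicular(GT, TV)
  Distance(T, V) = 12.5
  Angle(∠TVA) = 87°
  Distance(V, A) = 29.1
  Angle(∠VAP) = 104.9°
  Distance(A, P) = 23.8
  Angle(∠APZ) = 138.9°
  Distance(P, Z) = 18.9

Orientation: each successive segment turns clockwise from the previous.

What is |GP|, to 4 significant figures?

20.08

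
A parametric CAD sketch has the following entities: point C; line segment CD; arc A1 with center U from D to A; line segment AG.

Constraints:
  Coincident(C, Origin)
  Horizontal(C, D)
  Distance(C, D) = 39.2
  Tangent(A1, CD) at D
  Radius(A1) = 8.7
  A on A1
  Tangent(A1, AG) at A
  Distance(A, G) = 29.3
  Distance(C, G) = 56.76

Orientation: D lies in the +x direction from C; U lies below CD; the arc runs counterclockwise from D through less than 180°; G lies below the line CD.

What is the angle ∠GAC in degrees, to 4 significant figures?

130.6°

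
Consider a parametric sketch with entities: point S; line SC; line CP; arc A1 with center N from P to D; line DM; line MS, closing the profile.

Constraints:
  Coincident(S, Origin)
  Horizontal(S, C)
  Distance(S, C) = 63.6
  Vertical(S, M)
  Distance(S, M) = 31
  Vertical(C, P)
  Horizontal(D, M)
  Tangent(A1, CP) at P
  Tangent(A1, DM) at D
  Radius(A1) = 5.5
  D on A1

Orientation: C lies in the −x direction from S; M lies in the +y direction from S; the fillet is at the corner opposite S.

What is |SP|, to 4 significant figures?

68.52

S is at the origin; SC is horizontal with |SC| = 63.6 and C on the −x side, so C = (-63.60, 0.000). S and M share the same x with |SM| = 31.0 and M on the +y side, so M = (0.000, 31.00). The virtual corner opposite S is at (-63.60, 31.00). The tangent condition forces NP to be normal to CP and the tangent condition forces ND to be normal to DM, with radius 5.5, so the center N sits 5.5 in from both sides at N = (-58.10, 25.50). That places the tangent points at P = (-63.60, 25.50) on CP and D = (-58.10, 31.00) on DM. Then |SP| = |P − S| = 68.52.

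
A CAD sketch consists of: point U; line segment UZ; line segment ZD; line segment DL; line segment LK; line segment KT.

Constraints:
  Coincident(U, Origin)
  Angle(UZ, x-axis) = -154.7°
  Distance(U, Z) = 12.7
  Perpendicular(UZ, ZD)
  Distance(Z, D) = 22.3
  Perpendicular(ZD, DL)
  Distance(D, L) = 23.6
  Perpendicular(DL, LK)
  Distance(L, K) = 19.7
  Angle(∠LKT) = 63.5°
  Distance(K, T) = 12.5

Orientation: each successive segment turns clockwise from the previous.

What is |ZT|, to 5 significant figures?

14.865

The perpendicularity gives LK at right angles to DL, so LK runs at -64.700°; with |LK| = 19.7, K = (8.7434, 7.0088). ∠LKT = 63.5° gives KT at 178.80° from the x-axis; with |KT| = 12.5, T = (-3.7539, 7.2706). Then |ZT| = |T − Z| = 14.865.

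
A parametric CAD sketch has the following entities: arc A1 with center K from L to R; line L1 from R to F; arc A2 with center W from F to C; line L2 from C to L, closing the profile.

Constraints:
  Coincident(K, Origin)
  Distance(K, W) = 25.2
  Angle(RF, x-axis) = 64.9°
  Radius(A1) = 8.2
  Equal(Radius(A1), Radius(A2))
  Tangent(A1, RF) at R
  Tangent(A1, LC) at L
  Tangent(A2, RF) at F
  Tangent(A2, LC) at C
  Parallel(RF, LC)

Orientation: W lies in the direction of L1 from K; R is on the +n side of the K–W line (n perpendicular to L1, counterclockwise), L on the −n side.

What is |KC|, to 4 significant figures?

26.50

The slot axis is L1's direction at 64.9°, so u = (cos 64.9°, sin 64.9°) = (0.4242, 0.9056) and n = (−sin 64.9°, cos 64.9°) = (-0.9056, 0.4242). K is at the origin and W lies 25.2 along u from K, so W = 25.2·u = (10.69, 22.82). Tangency of A1 to both parallel lines with radius 8.2 puts R and L at K ± 8.2·n: R = (-7.426, 3.478), L = (7.426, -3.478). Equal radii place F and C the same way about W: F = W + 8.2·n = (3.264, 26.30), C = W − 8.2·n = (18.12, 19.34). Then |KC| = |C − K| = 26.50.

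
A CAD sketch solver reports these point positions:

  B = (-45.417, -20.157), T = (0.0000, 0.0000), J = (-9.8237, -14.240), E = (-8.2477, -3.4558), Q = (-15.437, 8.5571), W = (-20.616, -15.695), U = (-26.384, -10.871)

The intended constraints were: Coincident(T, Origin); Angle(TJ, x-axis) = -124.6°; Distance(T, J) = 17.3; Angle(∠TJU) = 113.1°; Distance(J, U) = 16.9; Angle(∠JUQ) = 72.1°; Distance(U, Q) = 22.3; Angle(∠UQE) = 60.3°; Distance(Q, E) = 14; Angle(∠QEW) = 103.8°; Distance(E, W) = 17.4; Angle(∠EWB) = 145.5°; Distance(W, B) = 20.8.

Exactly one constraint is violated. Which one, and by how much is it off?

Distance(W, B) = 20.8 — off by 4.40.

T = (0.00, 0.00) ✓; TJ at -124.6° ✓; |TJ| = 17.30 ✓; ∠TJU = 113.1° ✓; |JU| = 16.90 ✓; ∠JUQ = 72.10° ✓; |UQ| = 22.30 ✓; ∠UQE = 60.30° ✓; |QE| = 14.00 ✓; ∠QEW = 103.8° ✓; |EW| = 17.40 ✓; ∠EWB = 145.5° ✓; |WB| = 25.20 ✗.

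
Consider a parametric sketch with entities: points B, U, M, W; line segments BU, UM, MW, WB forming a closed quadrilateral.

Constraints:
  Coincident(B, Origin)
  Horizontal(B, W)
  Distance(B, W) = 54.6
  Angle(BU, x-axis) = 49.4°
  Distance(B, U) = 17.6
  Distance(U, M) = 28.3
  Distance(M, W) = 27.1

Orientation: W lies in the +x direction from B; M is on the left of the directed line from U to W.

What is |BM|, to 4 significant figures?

44.21

Checks: |UM| = 28.30 ✓; |MW| = 27.10 ✓.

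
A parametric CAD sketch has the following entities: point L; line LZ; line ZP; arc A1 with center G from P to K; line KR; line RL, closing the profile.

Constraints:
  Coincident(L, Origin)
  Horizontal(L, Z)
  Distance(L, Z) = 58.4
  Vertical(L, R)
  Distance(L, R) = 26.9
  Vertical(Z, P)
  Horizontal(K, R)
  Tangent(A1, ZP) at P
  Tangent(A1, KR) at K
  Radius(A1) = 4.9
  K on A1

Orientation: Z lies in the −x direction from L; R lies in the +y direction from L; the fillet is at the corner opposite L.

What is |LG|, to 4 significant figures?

57.85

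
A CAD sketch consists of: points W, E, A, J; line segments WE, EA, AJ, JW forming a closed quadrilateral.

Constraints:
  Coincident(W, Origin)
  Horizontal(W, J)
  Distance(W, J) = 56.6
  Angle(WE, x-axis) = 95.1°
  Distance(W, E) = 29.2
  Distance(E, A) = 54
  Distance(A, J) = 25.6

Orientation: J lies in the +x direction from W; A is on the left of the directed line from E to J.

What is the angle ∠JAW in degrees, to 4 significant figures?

76.02°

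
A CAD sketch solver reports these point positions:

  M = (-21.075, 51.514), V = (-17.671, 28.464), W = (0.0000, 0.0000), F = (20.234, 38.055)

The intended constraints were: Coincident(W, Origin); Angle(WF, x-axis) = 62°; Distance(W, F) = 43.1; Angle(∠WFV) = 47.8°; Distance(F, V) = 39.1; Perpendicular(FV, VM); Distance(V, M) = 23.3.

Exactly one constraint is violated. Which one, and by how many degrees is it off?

Perpendicular(FV, VM) — off by 5.80°.

W = (0.00, 0.00) ✓; WF at 62.00° ✓; |WF| = 43.10 ✓; ∠WFV = 47.80° ✓; |FV| = 39.10 ✓; ∠(FV, VM) = 95.80° ✗; |VM| = 23.30 ✓.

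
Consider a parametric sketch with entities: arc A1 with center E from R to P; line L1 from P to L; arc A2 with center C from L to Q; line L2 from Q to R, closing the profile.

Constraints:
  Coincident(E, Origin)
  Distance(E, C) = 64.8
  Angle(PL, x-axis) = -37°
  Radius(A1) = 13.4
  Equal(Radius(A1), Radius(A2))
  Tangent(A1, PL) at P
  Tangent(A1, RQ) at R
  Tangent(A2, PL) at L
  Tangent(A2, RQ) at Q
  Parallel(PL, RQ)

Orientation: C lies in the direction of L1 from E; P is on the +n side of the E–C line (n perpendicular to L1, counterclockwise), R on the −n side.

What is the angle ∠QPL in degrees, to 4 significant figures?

22.47°

The slot axis is L1's direction at -37.0°, so u = (cos -37.0°, sin -37.0°) = (0.7986, -0.6018) and n = (−sin -37.0°, cos -37.0°) = (0.6018, 0.7986). E is at the origin and C lies 64.8 along u from E, so C = 64.8·u = (51.75, -39.00). Tangency of A1 to both parallel lines with radius 13.4 puts P and R at E ± 13.4·n: P = (8.064, 10.70), R = (-8.064, -10.70). Equal radii place L and Q the same way about C: L = C + 13.4·n = (59.82, -28.30), Q = C − 13.4·n = (43.69, -49.70). Then cos ∠QPL = PQ·PL / (|PQ||PL|), giving 22.47°.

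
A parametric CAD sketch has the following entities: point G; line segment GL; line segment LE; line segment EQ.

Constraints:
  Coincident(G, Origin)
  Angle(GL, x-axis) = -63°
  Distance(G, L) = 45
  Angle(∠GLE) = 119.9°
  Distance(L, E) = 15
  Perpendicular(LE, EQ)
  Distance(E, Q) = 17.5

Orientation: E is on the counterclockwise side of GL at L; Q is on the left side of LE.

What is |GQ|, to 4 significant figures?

43.17

∠GLE = 119.9°, so LE runs at -63.0° + (180° − 119.9°) = -2.900° from the x-axis; with |LE| = 15.0, E = L + 15.0·(cos -2.900°, sin -2.900°) = (35.41, -40.85). LE ⟂ EQ; with |EQ| = 17.5 on the left of LE, Q = E + 17.5·(0.05059, 0.9987) = (36.30, -23.38). Then |GQ| = |Q − G| = 43.17.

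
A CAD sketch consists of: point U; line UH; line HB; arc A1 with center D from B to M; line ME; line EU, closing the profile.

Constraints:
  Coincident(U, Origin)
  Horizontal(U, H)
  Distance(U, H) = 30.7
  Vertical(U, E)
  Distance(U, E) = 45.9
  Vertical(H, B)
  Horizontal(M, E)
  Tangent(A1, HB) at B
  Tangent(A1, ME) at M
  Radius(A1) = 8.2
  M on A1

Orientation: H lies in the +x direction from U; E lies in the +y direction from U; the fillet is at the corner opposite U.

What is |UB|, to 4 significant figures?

48.62

U is at the origin; U and H share the same y with |UH| = 30.7 and H on the +x side, so H = (30.70, 0.000). UE is vertical with |UE| = 45.9 and E on the +y side, so E = (0.000, 45.90). The virtual corner opposite U is at (30.70, 45.90). A1 meets HB tangentially, so DB is at right angles to HB and tangency of A1 to ME means the radius DM is perpendicular to ME, with radius 8.2, so the center D sits 8.2 in from both sides at D = (22.50, 37.70). That places the tangent points at B = (30.70, 37.70) on HB and M = (22.50, 45.90) on ME. Then |UB| = |B − U| = 48.62.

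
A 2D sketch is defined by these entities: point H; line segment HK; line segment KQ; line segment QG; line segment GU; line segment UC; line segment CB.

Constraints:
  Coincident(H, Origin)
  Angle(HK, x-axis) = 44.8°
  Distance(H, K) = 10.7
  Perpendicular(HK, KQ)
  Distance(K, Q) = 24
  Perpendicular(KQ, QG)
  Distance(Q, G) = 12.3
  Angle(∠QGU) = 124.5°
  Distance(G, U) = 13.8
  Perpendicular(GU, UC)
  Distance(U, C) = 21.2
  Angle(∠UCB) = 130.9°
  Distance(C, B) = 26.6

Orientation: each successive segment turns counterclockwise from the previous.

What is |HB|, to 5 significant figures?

34.581

The perpendicularity gives UC at right angles to GU, so UC runs at 10.300°; with |UC| = 21.2, C = (5.2793, 6.1153). ∠UCB = 130.9° gives CB at 59.400° from the x-axis; with |CB| = 26.6, B = (18.820, 29.011). Then |HB| = |B − H| = 34.581.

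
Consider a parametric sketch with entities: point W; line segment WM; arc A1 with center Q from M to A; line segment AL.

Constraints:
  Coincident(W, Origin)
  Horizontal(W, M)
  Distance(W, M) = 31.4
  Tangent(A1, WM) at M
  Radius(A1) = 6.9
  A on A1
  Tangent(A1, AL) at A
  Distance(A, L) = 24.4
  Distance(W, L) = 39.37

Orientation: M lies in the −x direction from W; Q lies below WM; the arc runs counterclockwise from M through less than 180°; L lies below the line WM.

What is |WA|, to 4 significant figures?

38.70

Checks: ∠(QM, MW) = 90.00° ✓; |QM| = 6.900 ✓; |QA| = 6.900 ✓; ∠(QA, AL) = 90.00° ✓; |AL| = 24.40 ✓; |WL| = 39.37 ✓.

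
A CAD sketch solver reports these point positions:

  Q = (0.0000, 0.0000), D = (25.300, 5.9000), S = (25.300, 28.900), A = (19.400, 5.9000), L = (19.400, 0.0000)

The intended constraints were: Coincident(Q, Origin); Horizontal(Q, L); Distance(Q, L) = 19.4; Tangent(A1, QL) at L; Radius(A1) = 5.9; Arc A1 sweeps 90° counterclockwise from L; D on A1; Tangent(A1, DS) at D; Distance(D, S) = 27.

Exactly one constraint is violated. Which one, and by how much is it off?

Distance(D, S) = 27 — off by 4.00.

Q = (0.00, 0.00) ✓; Q.y = 0.00, L.y = 0.00 ✓; |QL| = 19.40 ✓; ∠(AL, LQ) = 90.00° ✓; |AL| = 5.900 ✓; bearing(A→D) − bearing(A→L) = 90.00° ✓; |AD| = 5.900 ✓; ∠(AD, DS) = 90.00° ✓; |DS| = 23.00 ✗.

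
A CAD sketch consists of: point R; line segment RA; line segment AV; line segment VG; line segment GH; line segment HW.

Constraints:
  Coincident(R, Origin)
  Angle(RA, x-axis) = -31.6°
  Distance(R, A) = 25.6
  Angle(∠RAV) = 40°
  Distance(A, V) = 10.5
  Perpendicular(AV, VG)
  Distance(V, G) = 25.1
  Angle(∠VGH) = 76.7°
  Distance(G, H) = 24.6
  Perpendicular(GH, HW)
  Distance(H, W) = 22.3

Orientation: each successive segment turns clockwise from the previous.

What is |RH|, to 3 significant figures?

33.2

R is at the origin; RA runs at -31.6° with length 25.6, so A = (21.8, -13.4). ∠RAV = 40.0° gives AV at -172° from the x-axis; with |AV| = 10.5, V = (11.4, -14.9). The perpendicularity gives VG at right angles to AV, so VG runs at 98.4°; with |VG| = 25.1, G = (7.75, 9.88). ∠VGH = 76.7° gives GH at -4.90° from the x-axis; with |GH| = 24.6, H = (32.3, 7.78). Then |RH| = |H − R| = 33.2.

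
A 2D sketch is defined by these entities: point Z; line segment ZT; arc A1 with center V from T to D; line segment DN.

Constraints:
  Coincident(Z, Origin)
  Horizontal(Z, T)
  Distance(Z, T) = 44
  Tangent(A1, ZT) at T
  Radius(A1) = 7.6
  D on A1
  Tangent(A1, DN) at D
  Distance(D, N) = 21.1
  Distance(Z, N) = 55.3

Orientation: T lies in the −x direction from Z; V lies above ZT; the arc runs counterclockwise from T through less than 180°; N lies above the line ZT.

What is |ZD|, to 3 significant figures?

38.8

Checks: |ZT| = 44.00 ✓; |VD| = 7.600 ✓; ∠(VD, DN) = 90.00° ✓; |DN| = 21.10 ✓; |ZN| = 55.30 ✓.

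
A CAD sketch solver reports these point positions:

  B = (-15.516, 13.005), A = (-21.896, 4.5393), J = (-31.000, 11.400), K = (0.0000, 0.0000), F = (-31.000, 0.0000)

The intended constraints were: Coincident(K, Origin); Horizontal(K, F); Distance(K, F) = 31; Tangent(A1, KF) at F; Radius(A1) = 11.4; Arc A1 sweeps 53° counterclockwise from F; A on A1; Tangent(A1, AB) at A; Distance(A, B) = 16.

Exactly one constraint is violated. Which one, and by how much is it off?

Distance(A, B) = 16 — off by 5.40.

K = (0.00, 0.00) ✓; K.y = 0.00, F.y = 0.00 ✓; |KF| = 31.00 ✓; ∠(JF, FK) = 90.00° ✓; |JF| = 11.40 ✓; bearing(J→A) − bearing(J→F) = 53.00° ✓; |JA| = 11.40 ✓; ∠(JA, AB) = 90.00° ✓; |AB| = 10.60 ✗.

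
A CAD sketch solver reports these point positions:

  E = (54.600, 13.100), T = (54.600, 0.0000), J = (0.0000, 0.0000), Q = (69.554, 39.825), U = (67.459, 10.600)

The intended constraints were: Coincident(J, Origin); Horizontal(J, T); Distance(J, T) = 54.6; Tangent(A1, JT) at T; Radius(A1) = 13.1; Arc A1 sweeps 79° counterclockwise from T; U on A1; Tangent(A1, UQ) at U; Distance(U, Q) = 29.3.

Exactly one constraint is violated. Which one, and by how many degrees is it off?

Tangent(A1, UQ) at U — off by 6.90°.

J = (0.00, 0.00) ✓; J.y = 0.00, T.y = 0.00 ✓; |JT| = 54.60 ✓; ∠(ET, TJ) = 90.00° ✓; |ET| = 13.10 ✓; bearing(E→U) − bearing(E→T) = 79.00° ✓; |EU| = 13.10 ✓; ∠(EU, UQ) = 83.10° ✗; |UQ| = 29.30 ✓.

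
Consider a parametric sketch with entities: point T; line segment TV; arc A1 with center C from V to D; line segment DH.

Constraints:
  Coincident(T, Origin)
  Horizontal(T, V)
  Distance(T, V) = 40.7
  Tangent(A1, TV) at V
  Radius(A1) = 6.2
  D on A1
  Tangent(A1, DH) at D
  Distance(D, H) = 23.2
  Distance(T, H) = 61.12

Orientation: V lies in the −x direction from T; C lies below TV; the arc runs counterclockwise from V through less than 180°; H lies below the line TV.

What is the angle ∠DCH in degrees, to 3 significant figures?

75.0°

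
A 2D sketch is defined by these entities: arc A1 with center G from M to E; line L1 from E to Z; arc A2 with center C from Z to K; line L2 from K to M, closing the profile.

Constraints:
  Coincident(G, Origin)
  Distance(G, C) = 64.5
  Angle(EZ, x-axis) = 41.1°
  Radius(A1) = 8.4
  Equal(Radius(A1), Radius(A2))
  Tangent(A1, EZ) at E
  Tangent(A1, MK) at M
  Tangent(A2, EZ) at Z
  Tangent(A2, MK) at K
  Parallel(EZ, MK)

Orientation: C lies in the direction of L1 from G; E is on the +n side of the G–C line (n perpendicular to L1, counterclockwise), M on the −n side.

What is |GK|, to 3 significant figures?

65.0

The slot axis is L1's direction at 41.1°, so u = (cos 41.1°, sin 41.1°) = (0.754, 0.657) and n = (−sin 41.1°, cos 41.1°) = (-0.657, 0.754). G is at the origin and C lies 64.5 along u from G, so C = 64.5·u = (48.6, 42.4). Tangency of A1 to both parallel lines with radius 8.4 puts E and M at G ± 8.4·n: E = (-5.52, 6.33), M = (5.52, -6.33). Equal radii place Z and K the same way about C: Z = C + 8.4·n = (43.1, 48.7), K = C − 8.4·n = (54.1, 36.1). Then |GK| = |K − G| = 65.0.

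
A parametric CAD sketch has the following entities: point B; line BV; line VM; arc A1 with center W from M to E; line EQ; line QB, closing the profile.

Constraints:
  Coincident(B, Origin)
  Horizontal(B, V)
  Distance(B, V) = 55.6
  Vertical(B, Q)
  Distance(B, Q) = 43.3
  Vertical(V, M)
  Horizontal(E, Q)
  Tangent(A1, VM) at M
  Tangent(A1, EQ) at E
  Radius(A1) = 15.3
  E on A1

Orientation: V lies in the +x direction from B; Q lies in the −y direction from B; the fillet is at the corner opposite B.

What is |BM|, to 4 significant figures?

62.25

The virtual corner opposite B is at (55.60, -43.30). Since A1 is tangent to VM there, WM ⟂ VM and tangency of A1 to EQ means the radius WE is perpendicular to EQ, with radius 15.3, so the center W sits 15.3 in from both sides at W = (40.30, -28.00). That places the tangent points at M = (55.60, -28.00) on VM and E = (40.30, -43.30) on EQ. Then |BM| = |M − B| = 62.25.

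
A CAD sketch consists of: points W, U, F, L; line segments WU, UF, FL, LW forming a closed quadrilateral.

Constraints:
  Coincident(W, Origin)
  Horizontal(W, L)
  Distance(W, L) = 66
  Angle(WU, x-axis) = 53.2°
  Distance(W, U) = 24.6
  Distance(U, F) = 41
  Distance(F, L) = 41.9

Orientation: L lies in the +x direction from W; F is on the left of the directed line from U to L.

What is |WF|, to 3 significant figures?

64.1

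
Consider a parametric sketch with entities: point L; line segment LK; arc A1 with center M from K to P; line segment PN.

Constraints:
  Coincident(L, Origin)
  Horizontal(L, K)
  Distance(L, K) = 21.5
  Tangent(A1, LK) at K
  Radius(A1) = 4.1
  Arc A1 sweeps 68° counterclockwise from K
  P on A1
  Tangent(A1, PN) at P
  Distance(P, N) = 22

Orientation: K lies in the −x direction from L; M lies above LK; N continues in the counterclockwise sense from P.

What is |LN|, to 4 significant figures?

24.83

On A1, K sits at bearing -90° from M; a 68° counterclockwise sweep puts P at bearing -22°, so P = M + 4.1·(cos -22°, sin -22°) = (-17.70, 2.564). The tangent condition forces MP to be normal to PN, so PN runs along (−sin -22°, cos -22°); with |PN| = 22.0, N = (-9.457, 22.96). Then |LN| = |N − L| = 24.83.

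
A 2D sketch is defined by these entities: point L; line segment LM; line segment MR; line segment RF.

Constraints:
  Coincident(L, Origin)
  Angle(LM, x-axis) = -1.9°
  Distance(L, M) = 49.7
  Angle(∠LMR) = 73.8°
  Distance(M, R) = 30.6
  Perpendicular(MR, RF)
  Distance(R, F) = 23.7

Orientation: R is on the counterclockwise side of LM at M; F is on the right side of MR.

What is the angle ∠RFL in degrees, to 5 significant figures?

13.186°

∠LMR = 73.8°, so MR runs at -1.9° + (180° − 73.8°) = 104.30° from the x-axis; with |MR| = 30.6, R = M + 30.6·(cos 104.30°, sin 104.30°) = (42.115, 28.004). The perpendicularity gives RF at right angles to MR; with |RF| = 23.7 on the right of MR, F = R + 23.7·(0.96902, 0.24700) = (65.080, 33.858). Then cos ∠RFL = FR·FL / (|FR||FL|), giving 13.186°.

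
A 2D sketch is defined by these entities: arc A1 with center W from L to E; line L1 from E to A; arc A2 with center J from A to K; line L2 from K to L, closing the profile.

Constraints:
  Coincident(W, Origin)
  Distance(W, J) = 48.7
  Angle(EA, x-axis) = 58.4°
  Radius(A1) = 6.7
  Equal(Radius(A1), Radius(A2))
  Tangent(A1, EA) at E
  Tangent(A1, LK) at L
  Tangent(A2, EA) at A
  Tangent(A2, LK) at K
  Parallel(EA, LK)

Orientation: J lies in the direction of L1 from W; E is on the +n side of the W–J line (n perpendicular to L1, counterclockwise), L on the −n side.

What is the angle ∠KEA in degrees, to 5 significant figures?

15.384°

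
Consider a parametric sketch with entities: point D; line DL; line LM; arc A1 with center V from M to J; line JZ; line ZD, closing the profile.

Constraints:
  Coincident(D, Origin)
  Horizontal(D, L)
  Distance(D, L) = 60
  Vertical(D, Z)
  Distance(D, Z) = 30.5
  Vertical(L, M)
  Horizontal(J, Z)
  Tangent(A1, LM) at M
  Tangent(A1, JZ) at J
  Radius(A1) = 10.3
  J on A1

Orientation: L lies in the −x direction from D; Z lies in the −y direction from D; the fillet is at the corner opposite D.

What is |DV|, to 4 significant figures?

53.65

D is at the origin; D and L share the same y with |DL| = 60.0 and L on the −x side, so L = (-60.00, 0.000). D and Z share the same x with |DZ| = 30.5 and Z on the −y side, so Z = (0.000, -30.50). The virtual corner opposite D is at (-60.00, -30.50). Tangency of A1 to LM means the radius VM is perpendicular to LM and tangency of A1 to JZ means the radius VJ is perpendicular to JZ, with radius 10.3, so the center V sits 10.3 in from both sides at V = (-49.70, -20.20). Then |DV| = |V − D| = 53.65.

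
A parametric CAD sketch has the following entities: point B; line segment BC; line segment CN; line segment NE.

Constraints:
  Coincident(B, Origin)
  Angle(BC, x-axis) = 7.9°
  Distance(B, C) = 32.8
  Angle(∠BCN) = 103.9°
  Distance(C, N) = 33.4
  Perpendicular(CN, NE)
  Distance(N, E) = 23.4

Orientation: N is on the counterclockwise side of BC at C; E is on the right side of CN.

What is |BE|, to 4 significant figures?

68.96

∠BCN = 103.9°, so CN runs at 7.9° + (180° − 103.9°) = 84.00° from the x-axis; with |CN| = 33.4, N = C + 33.4·(cos 84.00°, sin 84.00°) = (35.98, 37.73). CN ⟂ NE; with |NE| = 23.4 on the right of CN, E = N + 23.4·(0.9945, -0.1045) = (59.25, 35.28). Then |BE| = |E − B| = 68.96.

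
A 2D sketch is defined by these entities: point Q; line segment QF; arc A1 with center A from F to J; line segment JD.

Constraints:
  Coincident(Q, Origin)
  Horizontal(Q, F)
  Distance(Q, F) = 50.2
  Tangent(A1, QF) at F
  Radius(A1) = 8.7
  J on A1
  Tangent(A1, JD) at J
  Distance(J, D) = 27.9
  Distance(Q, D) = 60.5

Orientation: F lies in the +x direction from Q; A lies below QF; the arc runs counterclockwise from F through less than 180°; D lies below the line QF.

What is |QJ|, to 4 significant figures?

42.96

Q is at the origin; Q and F share the same y with |QF| = 50.2 and F on the +x side, so F = (50.20, 0.000). A1 meets QF tangentially, so AF is at right angles to QF, so A = F + (0, -8.7) = (50.20, -8.700). Since AJ ⟂ JD (tangency), |AD| = √(8.7² + 27.9²) = 29.22 regardless of where J sits on A1. So D lies on both circle(Q, 60.5) and circle(A, 29.22); the below-QF intersection is D = (47.26, -37.78). J is the foot of the tangent from D: J = (41.68, -10.44).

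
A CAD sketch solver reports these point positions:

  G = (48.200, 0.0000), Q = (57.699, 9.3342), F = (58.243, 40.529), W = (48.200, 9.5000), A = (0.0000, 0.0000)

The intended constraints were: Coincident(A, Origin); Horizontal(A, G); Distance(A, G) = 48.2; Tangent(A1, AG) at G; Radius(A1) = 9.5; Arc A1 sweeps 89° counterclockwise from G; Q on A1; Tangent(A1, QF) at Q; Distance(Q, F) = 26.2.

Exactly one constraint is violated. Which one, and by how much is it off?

Distance(Q, F) = 26.2 — off by 5.00.

A = (0.00, 0.00) ✓; A.y = 0.00, G.y = 0.00 ✓; |AG| = 48.20 ✓; ∠(WG, GA) = 90.00° ✓; |WG| = 9.500 ✓; bearing(W→Q) − bearing(W→G) = 89.00° ✓; |WQ| = 9.500 ✓; ∠(WQ, QF) = 90.00° ✓; |QF| = 31.20 ✗.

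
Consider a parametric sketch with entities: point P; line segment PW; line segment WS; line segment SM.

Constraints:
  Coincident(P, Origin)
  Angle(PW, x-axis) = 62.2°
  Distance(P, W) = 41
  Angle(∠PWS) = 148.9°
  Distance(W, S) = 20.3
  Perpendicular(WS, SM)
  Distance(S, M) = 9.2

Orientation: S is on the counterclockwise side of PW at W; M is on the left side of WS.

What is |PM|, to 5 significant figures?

56.687

P is at the origin; PW runs at 62.2° with length 41.0, so W = 41.0·(cos 62.2°, sin 62.2°) = (19.122, 36.268). ∠PWS = 148.9°, so WS runs at 62.2° + (180° − 148.9°) = 93.300° from the x-axis; with |WS| = 20.3, S = W + 20.3·(cos 93.300°, sin 93.300°) = (17.953, 56.534). The perpendicularity gives SM at right angles to WS; with |SM| = 9.2 on the left of WS, M = S + 9.2·(-0.99834, -0.057564) = (8.7686, 56.005). Then |PM| = |M − P| = 56.687.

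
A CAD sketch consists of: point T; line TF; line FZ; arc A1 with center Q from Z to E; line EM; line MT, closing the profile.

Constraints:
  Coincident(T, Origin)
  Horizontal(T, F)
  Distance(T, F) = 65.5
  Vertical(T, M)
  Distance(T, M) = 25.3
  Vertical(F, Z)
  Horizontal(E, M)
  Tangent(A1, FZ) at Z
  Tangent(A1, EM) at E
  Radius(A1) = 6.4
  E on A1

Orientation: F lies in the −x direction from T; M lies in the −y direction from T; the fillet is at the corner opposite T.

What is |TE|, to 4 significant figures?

64.29

T is at the origin; T and F share the same y with |TF| = 65.5 and F on the −x side, so F = (-65.50, 0.000). T and M share the same x with |TM| = 25.3 and M on the −y side, so M = (0.000, -25.30). The virtual corner opposite T is at (-65.50, -25.30). Since A1 is tangent to FZ there, QZ ⟂ FZ and the tangent condition forces QE to be normal to EM, with radius 6.4, so the center Q sits 6.4 in from both sides at Q = (-59.10, -18.90). That places the tangent points at Z = (-65.50, -18.90) on FZ and E = (-59.10, -25.30) on EM. Then |TE| = |E − T| = 64.29.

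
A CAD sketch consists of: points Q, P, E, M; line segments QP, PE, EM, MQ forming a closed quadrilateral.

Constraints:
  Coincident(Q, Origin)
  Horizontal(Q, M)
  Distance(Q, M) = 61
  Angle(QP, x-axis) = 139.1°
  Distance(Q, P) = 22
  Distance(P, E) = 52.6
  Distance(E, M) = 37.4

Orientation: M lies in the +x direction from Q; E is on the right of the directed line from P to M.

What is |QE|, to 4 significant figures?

30.85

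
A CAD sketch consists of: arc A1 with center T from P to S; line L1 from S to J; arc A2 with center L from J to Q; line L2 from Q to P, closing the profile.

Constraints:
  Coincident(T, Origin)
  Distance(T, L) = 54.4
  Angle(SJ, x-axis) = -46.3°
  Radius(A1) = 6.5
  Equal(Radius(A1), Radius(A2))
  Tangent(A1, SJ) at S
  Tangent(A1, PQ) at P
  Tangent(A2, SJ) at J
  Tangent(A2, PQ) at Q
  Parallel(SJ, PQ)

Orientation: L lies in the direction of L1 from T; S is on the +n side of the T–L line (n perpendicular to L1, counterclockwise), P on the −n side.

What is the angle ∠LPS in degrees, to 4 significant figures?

83.19°

The slot axis is L1's direction at -46.3°, so u = (cos -46.3°, sin -46.3°) = (0.6909, -0.7230) and n = (−sin -46.3°, cos -46.3°) = (0.7230, 0.6909). T is at the origin and L lies 54.4 along u from T, so L = 54.4·u = (37.58, -39.33). Tangency of A1 to both parallel lines with radius 6.5 puts S and P at T ± 6.5·n: S = (4.699, 4.491), P = (-4.699, -4.491). Then cos ∠LPS = PL·PS / (|PL||PS|), giving 83.19°.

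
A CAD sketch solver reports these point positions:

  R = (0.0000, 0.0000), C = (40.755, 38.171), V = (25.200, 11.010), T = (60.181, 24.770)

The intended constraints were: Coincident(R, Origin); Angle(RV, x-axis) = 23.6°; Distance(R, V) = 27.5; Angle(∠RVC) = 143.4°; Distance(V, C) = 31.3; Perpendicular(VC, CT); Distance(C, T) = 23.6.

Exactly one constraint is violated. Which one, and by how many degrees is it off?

Perpendicular(VC, CT) — off by 4.80°.

R = (0.00, 0.00) ✓; RV at 23.60° ✓; |RV| = 27.50 ✓; ∠RVC = 143.4° ✓; |VC| = 31.30 ✓; ∠(VC, CT) = 94.80° ✗; |CT| = 23.60 ✓.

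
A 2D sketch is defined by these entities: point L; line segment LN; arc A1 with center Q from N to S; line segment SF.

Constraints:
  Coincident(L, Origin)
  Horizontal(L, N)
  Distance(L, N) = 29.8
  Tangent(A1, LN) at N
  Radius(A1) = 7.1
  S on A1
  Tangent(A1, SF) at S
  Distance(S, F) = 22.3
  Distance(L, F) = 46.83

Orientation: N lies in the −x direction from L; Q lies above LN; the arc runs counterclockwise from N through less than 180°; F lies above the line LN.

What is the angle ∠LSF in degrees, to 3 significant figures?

149°

Checks: |QS| = 7.100 ✓; ∠(QS, SF) = 90.00° ✓; |SF| = 22.30 ✓; |LF| = 46.83 ✓.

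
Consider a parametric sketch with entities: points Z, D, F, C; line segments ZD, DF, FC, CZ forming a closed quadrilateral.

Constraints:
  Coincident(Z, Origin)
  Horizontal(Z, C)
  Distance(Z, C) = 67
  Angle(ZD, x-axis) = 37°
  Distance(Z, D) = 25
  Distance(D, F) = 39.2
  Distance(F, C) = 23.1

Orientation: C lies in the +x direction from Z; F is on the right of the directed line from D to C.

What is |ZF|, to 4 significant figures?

49.34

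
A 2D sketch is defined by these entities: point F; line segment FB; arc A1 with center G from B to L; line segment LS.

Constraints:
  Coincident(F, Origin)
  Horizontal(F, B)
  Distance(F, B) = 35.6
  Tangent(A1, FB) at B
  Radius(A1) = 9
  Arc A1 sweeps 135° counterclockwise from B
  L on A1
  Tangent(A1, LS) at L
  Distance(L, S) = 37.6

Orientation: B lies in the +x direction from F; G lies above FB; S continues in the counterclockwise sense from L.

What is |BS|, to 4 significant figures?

46.57

F is at the origin; F and B share the same y with |FB| = 35.6 and B on the +x side, so B = (35.60, 0.000). Since A1 is tangent to FB there, GB ⟂ FB, so G = B + (0, 9) = (35.60, 9.000). On A1, B sits at bearing -90° from G; a 135° counterclockwise sweep puts L at bearing 45°, so L = G + 9.0·(cos 45°, sin 45°) = (41.96, 15.36). Since A1 is tangent to LS there, GL ⟂ LS, so LS runs along (−sin 45°, cos 45°); with |LS| = 37.6, S = (15.38, 41.95). Then |BS| = |S − B| = 46.57.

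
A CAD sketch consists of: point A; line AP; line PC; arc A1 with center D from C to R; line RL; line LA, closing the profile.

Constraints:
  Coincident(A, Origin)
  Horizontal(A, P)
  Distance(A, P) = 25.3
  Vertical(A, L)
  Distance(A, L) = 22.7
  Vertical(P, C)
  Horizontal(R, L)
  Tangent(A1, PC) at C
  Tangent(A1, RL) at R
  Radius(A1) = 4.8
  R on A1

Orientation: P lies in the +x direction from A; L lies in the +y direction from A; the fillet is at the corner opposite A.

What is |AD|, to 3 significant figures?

27.2

AL is vertical with |AL| = 22.7 and L on the +y side, so L = (0.00, 22.7). The virtual corner opposite A is at (25.3, 22.7). Tangency of A1 to PC means the radius DC is perpendicular to PC and the tangent condition forces DR to be normal to RL, with radius 4.8, so the center D sits 4.8 in from both sides at D = (20.5, 17.9). Then |AD| = |D − A| = 27.2.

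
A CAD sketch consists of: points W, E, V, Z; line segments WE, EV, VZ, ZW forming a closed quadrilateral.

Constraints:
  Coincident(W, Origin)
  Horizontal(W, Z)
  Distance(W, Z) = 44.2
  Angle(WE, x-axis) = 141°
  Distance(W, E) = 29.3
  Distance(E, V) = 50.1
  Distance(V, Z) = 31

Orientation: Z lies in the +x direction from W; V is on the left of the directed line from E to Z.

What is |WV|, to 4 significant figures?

37.11

W is at the origin; WZ is horizontal with |WZ| = 44.2 and Z in +x, so Z = (44.2, 0). WE runs at 141.0° with |WE| = 29.3, so E = (-22.77, 18.44). V is determined by |EV| = 50.1 and |VZ| = 31.0 together: it lies at the intersection of circle(E, 50.1) and circle(Z, 31.0). With |EZ| = 69.46, the foot of the radical line on EZ is 45.88 from E and the perpendicular offset is √(50.1² − 45.88²) = 20.12. Taking the left-of-EZ solution: V = (26.81, 25.66).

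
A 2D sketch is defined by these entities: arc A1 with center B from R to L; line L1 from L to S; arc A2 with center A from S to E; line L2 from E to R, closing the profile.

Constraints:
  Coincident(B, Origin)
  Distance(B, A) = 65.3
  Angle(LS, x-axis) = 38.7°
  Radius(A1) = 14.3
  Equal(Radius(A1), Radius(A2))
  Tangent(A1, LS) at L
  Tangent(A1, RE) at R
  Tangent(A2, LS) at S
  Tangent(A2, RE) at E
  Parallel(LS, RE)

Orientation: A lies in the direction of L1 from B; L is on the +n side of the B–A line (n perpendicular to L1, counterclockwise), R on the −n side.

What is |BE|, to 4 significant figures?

66.85

The slot axis is L1's direction at 38.7°, so u = (cos 38.7°, sin 38.7°) = (0.7804, 0.6252) and n = (−sin 38.7°, cos 38.7°) = (-0.6252, 0.7804). B is at the origin and A lies 65.3 along u from B, so A = 65.3·u = (50.96, 40.83). Tangency of A1 to both parallel lines with radius 14.3 puts L and R at B ± 14.3·n: L = (-8.941, 11.16), R = (8.941, -11.16). Equal radii place S and E the same way about A: S = A + 14.3·n = (42.02, 51.99), E = A − 14.3·n = (59.90, 29.67). Then |BE| = |E − B| = 66.85.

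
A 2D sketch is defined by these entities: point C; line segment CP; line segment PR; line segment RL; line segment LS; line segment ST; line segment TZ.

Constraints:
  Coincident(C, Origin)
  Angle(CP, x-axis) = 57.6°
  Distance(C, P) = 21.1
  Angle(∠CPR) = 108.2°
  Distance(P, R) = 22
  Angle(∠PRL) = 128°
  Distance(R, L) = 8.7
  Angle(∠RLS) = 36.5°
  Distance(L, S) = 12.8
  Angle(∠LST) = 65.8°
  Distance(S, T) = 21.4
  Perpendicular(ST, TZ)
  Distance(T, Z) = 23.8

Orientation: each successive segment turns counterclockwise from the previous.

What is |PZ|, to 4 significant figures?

47.05

C is at the origin; CP runs at 57.6° with length 21.1, so P = (11.31, 17.82). ∠CPR = 108.2° gives PR at 129.4° from the x-axis; with |PR| = 22.0, R = (-2.658, 34.82). ∠PRL = 128.0° gives RL at -178.6° from the x-axis; with |RL| = 8.7, L = (-11.36, 34.60). ∠RLS = 36.5° gives LS at -35.10° from the x-axis; with |LS| = 12.8, S = (-0.8832, 27.24). ∠LST = 65.8° gives ST at 79.10° from the x-axis; with |ST| = 21.4, T = (3.163, 48.26). ST ⟂ TZ, so TZ runs at 169.1°; with |TZ| = 23.8, Z = (-20.21, 52.76). Then |PZ| = |Z − P| = 47.05.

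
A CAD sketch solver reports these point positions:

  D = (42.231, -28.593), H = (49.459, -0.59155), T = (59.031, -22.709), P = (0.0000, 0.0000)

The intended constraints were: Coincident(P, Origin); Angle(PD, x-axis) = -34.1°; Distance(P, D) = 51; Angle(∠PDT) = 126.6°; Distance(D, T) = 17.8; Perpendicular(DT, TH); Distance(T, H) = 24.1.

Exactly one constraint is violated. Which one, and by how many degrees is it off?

Perpendicular(DT, TH) — off by 4.10°.

P = (0.00, 0.00) ✓; PD at -34.10° ✓; |PD| = 51.00 ✓; ∠PDT = 126.6° ✓; |DT| = 17.80 ✓; ∠(DT, TH) = 94.10° ✗; |TH| = 24.10 ✓.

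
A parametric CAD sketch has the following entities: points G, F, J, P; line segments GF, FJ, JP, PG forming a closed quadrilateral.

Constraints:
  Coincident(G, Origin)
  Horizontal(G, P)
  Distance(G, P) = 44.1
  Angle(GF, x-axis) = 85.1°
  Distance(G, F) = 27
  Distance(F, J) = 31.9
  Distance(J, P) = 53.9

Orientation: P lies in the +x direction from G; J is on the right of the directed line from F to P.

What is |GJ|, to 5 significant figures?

10.087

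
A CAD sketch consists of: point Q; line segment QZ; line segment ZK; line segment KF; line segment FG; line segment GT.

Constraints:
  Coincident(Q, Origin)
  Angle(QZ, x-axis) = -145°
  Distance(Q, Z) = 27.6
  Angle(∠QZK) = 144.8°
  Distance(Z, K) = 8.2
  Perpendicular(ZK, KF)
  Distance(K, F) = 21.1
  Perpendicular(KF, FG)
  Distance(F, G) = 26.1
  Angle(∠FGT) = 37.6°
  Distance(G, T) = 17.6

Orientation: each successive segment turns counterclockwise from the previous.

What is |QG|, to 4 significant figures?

6.971

Q is at the origin; QZ runs at -145.0° with length 27.6, so Z = (-22.61, -15.83). ∠QZK = 144.8° gives ZK at -109.8° from the x-axis; with |ZK| = 8.2, K = (-25.39, -23.55). ZK ⟂ KF, so KF runs at -19.80°; with |KF| = 21.1, F = (-5.534, -30.69). The perpendicularity gives FG at right angles to KF, so FG runs at 70.20°; with |FG| = 26.1, G = (3.307, -6.136). Then |QG| = |G − Q| = 6.971.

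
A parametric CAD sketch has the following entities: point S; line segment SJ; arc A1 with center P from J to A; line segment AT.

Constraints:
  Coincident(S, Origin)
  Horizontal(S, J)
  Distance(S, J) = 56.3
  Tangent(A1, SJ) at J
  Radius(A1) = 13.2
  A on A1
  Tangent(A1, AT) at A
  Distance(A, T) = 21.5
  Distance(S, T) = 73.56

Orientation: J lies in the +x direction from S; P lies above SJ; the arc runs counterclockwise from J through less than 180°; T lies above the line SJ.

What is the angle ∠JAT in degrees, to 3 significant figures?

127°

S is at the origin; SJ is horizontal with |SJ| = 56.3 and J on the +x side, so J = (56.3, 0.00). Since A1 is tangent to SJ there, PJ ⟂ SJ, so P = J + (0, 13.2) = (56.3, 13.2). Since PA ⟂ AT (tangency), |PT| = √(13.2² + 21.5²) = 25.2 regardless of where A sits on A1. So T lies on both circle(S, 73.56) and circle(P, 25.2); the above-SJ intersection is T = (63.3, 37.4). A is the foot of the tangent from T: A = (69.0, 16.7).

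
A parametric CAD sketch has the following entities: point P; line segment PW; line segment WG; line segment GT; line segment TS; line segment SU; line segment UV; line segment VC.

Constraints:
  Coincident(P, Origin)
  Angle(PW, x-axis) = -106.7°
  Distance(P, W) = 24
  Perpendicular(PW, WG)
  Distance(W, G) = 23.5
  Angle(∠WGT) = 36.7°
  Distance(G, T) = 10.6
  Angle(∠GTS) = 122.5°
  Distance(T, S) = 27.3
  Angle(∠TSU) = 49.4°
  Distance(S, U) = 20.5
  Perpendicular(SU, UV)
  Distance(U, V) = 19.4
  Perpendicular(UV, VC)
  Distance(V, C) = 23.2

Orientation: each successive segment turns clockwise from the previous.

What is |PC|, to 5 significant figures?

9.7264

P is at the origin; PW runs at -106.7° with length 24.0, so W = (-6.8967, -22.988). PW ⟂ WG, so WG runs at 163.30°; with |WG| = 23.5, G = (-29.405, -16.235). ∠WGT = 36.7° gives GT at 20.000° from the x-axis; with |GT| = 10.6, T = (-19.445, -12.609). ∠GTS = 122.5° gives TS at -37.500° from the x-axis; with |TS| = 27.3, S = (2.2138, -29.229). ∠TSU = 49.4° gives SU at -168.10° from the x-axis; with |SU| = 20.5, U = (-17.846, -33.456). SU is perpendicular to UV, so UV runs at 101.90°; with |UV| = 19.4, V = (-21.846, -14.473). UV ⟂ VC, so VC runs at 11.900°; with |VC| = 23.2, C = (0.85542, -9.6887). Then |PC| = |C − P| = 9.7264.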